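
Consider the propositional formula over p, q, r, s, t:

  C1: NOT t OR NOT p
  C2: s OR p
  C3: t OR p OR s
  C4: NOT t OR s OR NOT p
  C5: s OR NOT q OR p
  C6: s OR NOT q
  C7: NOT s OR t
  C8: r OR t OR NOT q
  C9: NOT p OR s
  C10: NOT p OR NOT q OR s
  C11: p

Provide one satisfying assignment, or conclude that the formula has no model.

Unit clause (p) forces p = true.
Unit clause (NOT t) forces t = false.
Unit clause (NOT s) forces s = false.
Now (s) is unsatisfied and unit — conflict.

UNSATISFIABLE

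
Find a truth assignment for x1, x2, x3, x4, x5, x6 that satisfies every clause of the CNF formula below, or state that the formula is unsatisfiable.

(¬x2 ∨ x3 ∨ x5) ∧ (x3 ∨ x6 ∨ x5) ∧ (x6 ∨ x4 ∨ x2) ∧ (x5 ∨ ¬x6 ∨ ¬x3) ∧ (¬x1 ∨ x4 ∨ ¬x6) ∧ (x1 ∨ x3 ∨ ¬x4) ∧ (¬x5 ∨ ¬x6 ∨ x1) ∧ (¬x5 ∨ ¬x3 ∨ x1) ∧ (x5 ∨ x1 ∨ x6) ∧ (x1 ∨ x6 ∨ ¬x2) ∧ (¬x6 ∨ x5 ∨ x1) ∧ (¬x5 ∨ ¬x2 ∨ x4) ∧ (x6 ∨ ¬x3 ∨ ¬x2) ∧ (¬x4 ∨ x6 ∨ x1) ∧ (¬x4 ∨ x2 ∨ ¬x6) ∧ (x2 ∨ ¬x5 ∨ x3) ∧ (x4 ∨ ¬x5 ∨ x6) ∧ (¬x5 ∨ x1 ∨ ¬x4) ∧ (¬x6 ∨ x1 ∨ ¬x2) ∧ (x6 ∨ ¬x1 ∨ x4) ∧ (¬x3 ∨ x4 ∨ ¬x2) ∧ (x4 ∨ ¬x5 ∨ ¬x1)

x1=True, x2=True, x3=True, x4=True, x5=True, x6=True

Case x2 = True:
Case x3 = True:
Unit clause (x6) forces x6 = True.
Unit clause (x5) forces x5 = True.
Unit clause (x1) forces x1 = True.
Unit clause (x4) forces x4 = True.
All clauses are satisfied.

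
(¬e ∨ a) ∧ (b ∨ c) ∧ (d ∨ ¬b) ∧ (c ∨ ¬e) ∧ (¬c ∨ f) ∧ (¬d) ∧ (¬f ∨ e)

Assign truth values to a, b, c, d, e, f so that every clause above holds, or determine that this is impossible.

From the singleton clause (¬d), d = False.
From the singleton clause (¬b), b = False.
From the singleton clause (c), c = True.
From the singleton clause (f), f = True.
From the singleton clause (e), e = True.
From the singleton clause (a), a = True.
Every clause now holds.

a=True,  b=False,  c=True,  d=False,  e=True,  f=True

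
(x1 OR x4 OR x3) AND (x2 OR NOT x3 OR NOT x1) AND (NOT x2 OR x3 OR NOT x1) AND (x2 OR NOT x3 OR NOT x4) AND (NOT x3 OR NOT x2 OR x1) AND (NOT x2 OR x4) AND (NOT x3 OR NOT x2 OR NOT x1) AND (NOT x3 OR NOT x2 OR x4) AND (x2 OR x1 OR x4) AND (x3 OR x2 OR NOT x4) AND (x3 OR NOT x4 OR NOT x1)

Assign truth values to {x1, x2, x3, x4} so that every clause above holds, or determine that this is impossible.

x1 ↦ true, x2 ↦ false, x3 ↦ false, x4 ↦ false

Suppose x2 = false.
Suppose x3 = false.
(NOT x4) alone gives x4 = false.
(x1) alone gives x1 = true.
Every clause now holds.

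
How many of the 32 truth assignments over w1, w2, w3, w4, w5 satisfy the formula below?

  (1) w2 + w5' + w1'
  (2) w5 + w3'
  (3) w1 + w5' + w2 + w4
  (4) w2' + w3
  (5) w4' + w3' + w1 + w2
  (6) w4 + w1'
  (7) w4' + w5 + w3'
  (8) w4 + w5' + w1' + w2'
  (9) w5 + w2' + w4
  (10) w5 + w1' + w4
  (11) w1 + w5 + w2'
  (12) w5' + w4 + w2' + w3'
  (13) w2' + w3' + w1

There are 2^5 = 32 truth assignments over (w1, w2, w3, w4, w5).
Split on w5. With w5 = 1, the clauses containing w5 are satisfied and w5' drops from the rest; 2 of the 2^4 = 16 assignments to the other variables satisfy what remains.
With w5 = 0, by the same count on the reduced clause set, 3 assignments work.
Total: 2 + 3 = 5.

5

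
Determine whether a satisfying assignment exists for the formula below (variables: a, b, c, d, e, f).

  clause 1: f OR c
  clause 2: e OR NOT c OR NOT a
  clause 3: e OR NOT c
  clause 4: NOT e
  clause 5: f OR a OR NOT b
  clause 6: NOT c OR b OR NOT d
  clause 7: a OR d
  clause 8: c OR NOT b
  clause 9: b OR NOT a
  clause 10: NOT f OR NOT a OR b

Unit clause (NOT e) forces e = false.
Unit clause (NOT c) forces c = false.
Unit clause (f) forces f = true.
Unit clause (NOT b) forces b = false.
Unit clause (NOT a) forces a = false.
Unit clause (d) forces d = true.
Every clause now holds.
A satisfying assignment: a ↦ false; b ↦ false; c ↦ false; d ↦ true; e ↦ false; f ↦ true.

Satisfiable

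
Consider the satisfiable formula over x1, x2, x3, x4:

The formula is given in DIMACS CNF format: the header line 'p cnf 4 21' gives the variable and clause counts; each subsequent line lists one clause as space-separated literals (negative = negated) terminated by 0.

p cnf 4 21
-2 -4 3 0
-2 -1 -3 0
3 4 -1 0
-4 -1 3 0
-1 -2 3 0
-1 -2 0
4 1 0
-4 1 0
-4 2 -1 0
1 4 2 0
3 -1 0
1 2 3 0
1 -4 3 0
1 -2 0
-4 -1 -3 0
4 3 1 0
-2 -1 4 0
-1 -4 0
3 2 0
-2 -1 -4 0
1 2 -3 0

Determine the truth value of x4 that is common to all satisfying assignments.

Suppose x4 = True.
(x1) alone gives x1 = True.
Now (¬x1) is unsatisfied and unit — conflict.
So every satisfying assignment has x4 = False.

False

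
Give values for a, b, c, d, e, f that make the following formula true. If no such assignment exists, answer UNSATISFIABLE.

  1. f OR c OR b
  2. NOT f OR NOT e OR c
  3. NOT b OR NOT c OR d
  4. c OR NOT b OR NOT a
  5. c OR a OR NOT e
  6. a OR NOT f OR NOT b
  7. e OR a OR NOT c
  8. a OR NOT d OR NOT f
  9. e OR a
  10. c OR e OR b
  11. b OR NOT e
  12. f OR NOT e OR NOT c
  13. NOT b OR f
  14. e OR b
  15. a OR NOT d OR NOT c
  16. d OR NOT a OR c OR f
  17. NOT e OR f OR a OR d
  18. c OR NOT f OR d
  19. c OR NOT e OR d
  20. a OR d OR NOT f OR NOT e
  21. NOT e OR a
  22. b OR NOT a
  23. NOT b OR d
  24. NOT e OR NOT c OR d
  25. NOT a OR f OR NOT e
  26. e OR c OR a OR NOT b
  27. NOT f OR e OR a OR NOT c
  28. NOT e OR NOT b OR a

Try e = false.
The clause (a) is unit, so a = true.
The clause (b) is unit, so b = true.
The clause (c) is unit, so c = true.
The clause (d) is unit, so d = true.
The clause (f) is unit, so f = true.
This assignment satisfies each clause.

a ↦ true, b ↦ true, c ↦ true, d ↦ true, e ↦ false, f ↦ true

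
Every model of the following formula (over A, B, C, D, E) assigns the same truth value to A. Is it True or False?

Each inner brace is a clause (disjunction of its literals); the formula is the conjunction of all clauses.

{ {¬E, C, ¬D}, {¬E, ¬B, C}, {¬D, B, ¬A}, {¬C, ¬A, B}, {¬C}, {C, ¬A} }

False

Suppose A = True.
The clause (¬C) is unit, so C = False.
Now (C) is unsatisfied and unit — conflict.
So every satisfying assignment has A = False.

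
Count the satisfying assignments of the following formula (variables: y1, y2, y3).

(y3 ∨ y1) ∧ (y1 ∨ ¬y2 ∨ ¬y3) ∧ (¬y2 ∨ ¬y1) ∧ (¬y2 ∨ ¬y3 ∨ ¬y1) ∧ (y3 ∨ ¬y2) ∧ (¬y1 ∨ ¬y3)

There are 2^3 = 8 truth assignments over (y1, y2, y3).
Check each against the 6 clauses (columns in the order y1, y2, y3):
  F F F  ✗ fails (y3 ∨ y1)
  F F T  ✓ satisfies all
  F T F  ✗ fails (y3 ∨ y1)
  F T T  ✗ fails (y1 ∨ ¬y2 ∨ ¬y3)
  T F F  ✓ satisfies all
  T F T  ✗ fails (¬y1 ∨ ¬y3)
  T T F  ✗ fails (¬y2 ∨ ¬y1)
  T T T  ✗ fails (¬y2 ∨ ¬y1)
2 of the 8 rows are models.

2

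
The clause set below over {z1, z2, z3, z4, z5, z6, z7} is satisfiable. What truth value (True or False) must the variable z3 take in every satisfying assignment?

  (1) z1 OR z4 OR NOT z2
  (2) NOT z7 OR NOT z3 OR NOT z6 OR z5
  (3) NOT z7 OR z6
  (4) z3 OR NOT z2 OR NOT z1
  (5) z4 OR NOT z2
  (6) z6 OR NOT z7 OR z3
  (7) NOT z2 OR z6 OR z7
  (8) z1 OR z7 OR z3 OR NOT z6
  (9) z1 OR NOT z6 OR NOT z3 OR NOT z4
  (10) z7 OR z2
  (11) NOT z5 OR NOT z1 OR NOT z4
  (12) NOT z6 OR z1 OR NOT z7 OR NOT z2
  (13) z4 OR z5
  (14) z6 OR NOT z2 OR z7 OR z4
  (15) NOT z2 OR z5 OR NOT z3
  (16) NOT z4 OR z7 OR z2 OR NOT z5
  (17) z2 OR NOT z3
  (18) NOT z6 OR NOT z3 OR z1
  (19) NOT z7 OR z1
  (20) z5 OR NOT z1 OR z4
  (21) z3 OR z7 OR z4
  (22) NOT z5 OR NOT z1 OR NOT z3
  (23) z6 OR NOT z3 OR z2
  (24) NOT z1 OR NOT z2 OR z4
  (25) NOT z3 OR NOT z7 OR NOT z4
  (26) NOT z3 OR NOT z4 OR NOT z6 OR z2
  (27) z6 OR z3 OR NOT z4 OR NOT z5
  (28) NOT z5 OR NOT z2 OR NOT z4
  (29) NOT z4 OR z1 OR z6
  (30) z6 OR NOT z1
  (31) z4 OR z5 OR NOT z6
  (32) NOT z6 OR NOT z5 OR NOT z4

Suppose z3 = true.
(z2) alone gives z2 = true.
(z4) alone gives z4 = true.
(z5) alone gives z5 = true.
But (NOT z5) is also a unit clause — contradiction.
So every satisfying assignment has z3 = False.

False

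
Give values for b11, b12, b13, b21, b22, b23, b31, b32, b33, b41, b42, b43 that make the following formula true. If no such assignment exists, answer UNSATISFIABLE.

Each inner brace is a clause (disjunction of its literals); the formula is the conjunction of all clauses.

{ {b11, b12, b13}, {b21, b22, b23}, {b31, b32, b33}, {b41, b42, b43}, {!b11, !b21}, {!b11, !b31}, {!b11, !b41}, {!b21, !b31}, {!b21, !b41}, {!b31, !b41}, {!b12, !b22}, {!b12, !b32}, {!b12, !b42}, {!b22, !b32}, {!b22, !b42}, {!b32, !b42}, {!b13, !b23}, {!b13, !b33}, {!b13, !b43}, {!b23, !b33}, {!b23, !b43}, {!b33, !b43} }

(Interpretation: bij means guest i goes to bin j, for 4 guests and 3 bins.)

UNSATISFIABLE

Case b11 = false:
Case b12 = true:
Unit clause (!b22) forces b22 = false.
Unit clause (!b32) forces b32 = false.
Unit clause (!b42) forces b42 = false.
Case b21 = true:
Unit clause (!b31) forces b31 = false.
Unit clause (b33) forces b33 = true.
Unit clause (!b41) forces b41 = false.
Unit clause (b43) forces b43 = true.
That conflicts with the unit clause (!b43).
So b21 must be the other value — set b21 = false.
Unit clause (b23) forces b23 = true.
Unit clause (!b13) forces b13 = false.
Unit clause (!b33) forces b33 = false.
Unit clause (b31) forces b31 = true.
Unit clause (!b41) forces b41 = false.
Unit clause (b43) forces b43 = true.
That conflicts with the unit clause (!b43).
Either choice for b21 ends in contradiction.
So b12 must be the other value — set b12 = false.
Unit clause (b13) forces b13 = true.
Unit clause (!b23) forces b23 = false.
Unit clause (!b33) forces b33 = false.
Unit clause (!b43) forces b43 = false.
Case b21 = true:
Unit clause (!b31) forces b31 = false.
Unit clause (b32) forces b32 = true.
Unit clause (!b41) forces b41 = false.
Unit clause (b42) forces b42 = true.
That conflicts with the unit clause (!b42).
So b21 must be the other value — set b21 = false.
Unit clause (b22) forces b22 = true.
Unit clause (!b32) forces b32 = false.
Unit clause (b31) forces b31 = true.
Unit clause (!b41) forces b41 = false.
Unit clause (b42) forces b42 = true.
That conflicts with the unit clause (!b42).
Either choice for b21 ends in contradiction.
Either choice for b12 ends in contradiction.
So b11 must be the other value — set b11 = true.
Unit clause (!b21) forces b21 = false.
Unit clause (!b31) forces b31 = false.
Unit clause (!b41) forces b41 = false.
Case b22 = true:
Unit clause (!b12) forces b12 = false.
Unit clause (!b32) forces b32 = false.
Unit clause (b33) forces b33 = true.
Unit clause (!b42) forces b42 = false.
Unit clause (b43) forces b43 = true.
That conflicts with the unit clause (!b43).
So b22 must be the other value — set b22 = false.
Unit clause (b23) forces b23 = true.
Unit clause (!b13) forces b13 = false.
Unit clause (!b33) forces b33 = false.
Unit clause (b32) forces b32 = true.
Unit clause (!b12) forces b12 = false.
Unit clause (!b42) forces b42 = false.
Unit clause (b43) forces b43 = true.
That conflicts with the unit clause (!b43).
Either choice for b22 ends in contradiction.
Either choice for b11 ends in contradiction.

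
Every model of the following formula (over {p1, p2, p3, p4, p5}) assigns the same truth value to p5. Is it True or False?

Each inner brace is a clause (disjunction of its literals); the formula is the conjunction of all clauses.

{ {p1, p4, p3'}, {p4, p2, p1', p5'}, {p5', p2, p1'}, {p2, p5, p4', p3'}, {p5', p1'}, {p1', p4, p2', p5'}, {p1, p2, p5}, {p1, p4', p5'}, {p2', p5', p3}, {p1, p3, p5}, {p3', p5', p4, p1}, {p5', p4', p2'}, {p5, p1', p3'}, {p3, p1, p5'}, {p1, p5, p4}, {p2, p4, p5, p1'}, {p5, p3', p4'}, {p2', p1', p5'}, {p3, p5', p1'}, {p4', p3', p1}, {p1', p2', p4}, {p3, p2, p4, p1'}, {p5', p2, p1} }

Suppose p5 = 1.
(p1') alone gives p1 = 0.
(p4') alone gives p4 = 0.
(p3') alone gives p3 = 0.
That conflicts with the unit clause (p3).
So every satisfying assignment has p5 = False.

False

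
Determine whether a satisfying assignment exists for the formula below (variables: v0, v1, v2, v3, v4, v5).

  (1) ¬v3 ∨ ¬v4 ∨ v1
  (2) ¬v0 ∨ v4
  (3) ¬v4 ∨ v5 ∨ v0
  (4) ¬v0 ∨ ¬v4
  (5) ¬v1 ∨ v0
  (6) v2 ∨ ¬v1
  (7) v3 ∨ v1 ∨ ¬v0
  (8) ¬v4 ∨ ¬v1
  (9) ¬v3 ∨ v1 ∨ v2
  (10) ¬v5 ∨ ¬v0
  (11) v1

(v1) alone gives v1 = True.
(v0) alone gives v0 = True.
(v4) alone gives v4 = True.
But (¬v4) is also a unit clause — contradiction.
No assignment satisfies every clause.

No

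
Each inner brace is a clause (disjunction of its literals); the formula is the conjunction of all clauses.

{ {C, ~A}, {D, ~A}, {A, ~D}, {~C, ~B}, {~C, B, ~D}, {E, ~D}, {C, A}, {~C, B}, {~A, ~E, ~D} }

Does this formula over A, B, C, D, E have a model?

No

Branch on C: set C = 1.
(~B) alone gives B = 0.
Now (B) is unsatisfied and unit — conflict.
So C must be the other value — set C = 0.
(~A) alone gives A = 0.
Now (A) is unsatisfied and unit — conflict.
Neither C = 1 nor C = 0 works.
No assignment satisfies every clause.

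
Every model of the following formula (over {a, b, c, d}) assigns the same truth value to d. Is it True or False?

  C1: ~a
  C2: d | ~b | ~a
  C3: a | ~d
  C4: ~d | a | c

Suppose d = 1.
From the singleton clause (~a), a = 0.
That conflicts with the unit clause (a).
So every satisfying assignment has d = False.

False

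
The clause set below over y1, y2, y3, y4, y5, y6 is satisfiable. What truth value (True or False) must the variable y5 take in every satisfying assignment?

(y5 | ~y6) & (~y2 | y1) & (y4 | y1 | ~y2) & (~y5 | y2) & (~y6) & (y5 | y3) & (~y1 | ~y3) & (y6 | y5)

Suppose y5 = 0.
From the singleton clause (~y6), y6 = 0.
Now (y6) is unsatisfied and unit — conflict.
So every satisfying assignment has y5 = True.

True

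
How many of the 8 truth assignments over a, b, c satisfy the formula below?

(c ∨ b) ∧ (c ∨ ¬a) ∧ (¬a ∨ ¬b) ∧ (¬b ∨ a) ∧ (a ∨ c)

2

There are 2^3 = 8 truth assignments over (a, b, c).
Check each against the 5 clauses (columns in the order a, b, c):
  F F F  ✗ fails (c ∨ b)
  F F T  ✓ satisfies all
  F T F  ✗ fails (¬b ∨ a)
  F T T  ✗ fails (¬b ∨ a)
  T F F  ✗ fails (c ∨ b)
  T F T  ✓ satisfies all
  T T F  ✗ fails (c ∨ ¬a)
  T T T  ✗ fails (¬a ∨ ¬b)
2 of the 8 rows are models.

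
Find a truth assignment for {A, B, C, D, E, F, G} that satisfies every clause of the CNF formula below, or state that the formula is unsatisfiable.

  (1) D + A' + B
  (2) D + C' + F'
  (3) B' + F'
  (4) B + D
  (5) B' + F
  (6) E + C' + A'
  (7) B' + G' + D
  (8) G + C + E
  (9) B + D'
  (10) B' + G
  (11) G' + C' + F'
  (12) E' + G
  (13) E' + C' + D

Case B = 0:
Unit clause (D) forces D = 1.
That conflicts with the unit clause (D').
That branch fails; take B = 1 instead.
Unit clause (F') forces F = 0.
That conflicts with the unit clause (F).
Either choice for B ends in contradiction.

UNSATISFIABLE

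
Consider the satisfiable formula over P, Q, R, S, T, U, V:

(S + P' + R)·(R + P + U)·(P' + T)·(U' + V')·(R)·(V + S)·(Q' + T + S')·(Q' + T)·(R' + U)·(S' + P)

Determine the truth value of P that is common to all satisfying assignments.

Suppose P = 0.
The clause (R) is unit, so R = 1.
The clause (U) is unit, so U = 1.
The clause (V') is unit, so V = 0.
The clause (S) is unit, so S = 1.
That conflicts with the unit clause (S').
So every satisfying assignment has P = True.

True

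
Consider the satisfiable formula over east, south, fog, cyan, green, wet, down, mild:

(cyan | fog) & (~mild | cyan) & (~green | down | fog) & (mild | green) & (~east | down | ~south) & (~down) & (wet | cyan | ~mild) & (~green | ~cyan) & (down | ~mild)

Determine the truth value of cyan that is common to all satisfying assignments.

False

Suppose cyan = 1.
(~down) alone gives down = 0.
(~green) alone gives green = 0.
(mild) alone gives mild = 1.
That conflicts with the unit clause (~mild).
So every satisfying assignment has cyan = False.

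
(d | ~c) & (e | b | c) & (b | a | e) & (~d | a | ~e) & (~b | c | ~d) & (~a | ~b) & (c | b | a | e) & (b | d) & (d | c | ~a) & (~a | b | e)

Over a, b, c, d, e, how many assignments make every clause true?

There are 2^5 = 32 truth assignments over (a, b, c, d, e).
Split on d. With d = 1, the clauses containing d are satisfied and ~d drops from the rest; 3 of the 2^4 = 16 assignments to the other variables satisfy what remains.
With d = 0, by the same count on the reduced clause set, 2 assignments work.
Total: 3 + 2 = 5.

5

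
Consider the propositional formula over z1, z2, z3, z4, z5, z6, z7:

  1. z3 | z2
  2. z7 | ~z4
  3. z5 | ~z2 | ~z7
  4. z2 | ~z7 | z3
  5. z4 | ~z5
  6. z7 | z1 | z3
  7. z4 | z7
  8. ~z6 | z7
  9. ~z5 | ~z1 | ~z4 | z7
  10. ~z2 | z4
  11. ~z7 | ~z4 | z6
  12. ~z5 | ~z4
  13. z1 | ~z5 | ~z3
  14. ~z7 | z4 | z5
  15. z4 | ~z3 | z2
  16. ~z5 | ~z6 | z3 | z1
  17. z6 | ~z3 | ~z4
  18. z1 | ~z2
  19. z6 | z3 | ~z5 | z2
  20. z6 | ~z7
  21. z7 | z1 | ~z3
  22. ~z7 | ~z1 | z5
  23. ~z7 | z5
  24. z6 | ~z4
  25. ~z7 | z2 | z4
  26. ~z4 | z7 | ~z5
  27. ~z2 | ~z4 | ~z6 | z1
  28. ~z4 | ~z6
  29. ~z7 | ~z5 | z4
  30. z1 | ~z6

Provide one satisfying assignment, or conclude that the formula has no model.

Try z3 = 1.
Try z7 = 1.
(z6) alone gives z6 = 1.
(z5) alone gives z5 = 1.
(z4) alone gives z4 = 1.
But (~z4) is also a unit clause — contradiction.
That branch fails; take z7 = 0 instead.
(~z4) alone gives z4 = 0.
But (z4) is also a unit clause — contradiction.
Both values of z7 lead to a conflict.
That branch fails; take z3 = 0 instead.
(z2) alone gives z2 = 1.
(z4) alone gives z4 = 1.
(z7) alone gives z7 = 1.
(z5) alone gives z5 = 1.
But (~z5) is also a unit clause — contradiction.
Both values of z3 lead to a conflict.

UNSATISFIABLE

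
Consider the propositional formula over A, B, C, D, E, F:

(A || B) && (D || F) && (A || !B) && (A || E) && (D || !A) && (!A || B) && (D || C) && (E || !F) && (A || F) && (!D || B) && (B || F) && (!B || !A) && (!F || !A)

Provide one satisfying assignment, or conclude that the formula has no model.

Case A = true:
The clause (D) is unit, so D = true.
The clause (B) is unit, so B = true.
That conflicts with the unit clause (!B).
That branch fails; take A = false instead.
The clause (B) is unit, so B = true.
That conflicts with the unit clause (!B).
Either choice for A ends in contradiction.

UNSATISFIABLE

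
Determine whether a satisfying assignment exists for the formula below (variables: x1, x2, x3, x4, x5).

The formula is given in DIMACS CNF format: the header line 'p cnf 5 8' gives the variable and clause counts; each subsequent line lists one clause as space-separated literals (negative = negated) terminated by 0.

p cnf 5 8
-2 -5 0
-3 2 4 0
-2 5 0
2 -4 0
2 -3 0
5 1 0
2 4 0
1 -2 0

No

Branch on x2: set x2 = False.
Unit clause (¬x4) forces x4 = False.
But (x4) is also a unit clause — contradiction.
That branch fails; take x2 = True instead.
Unit clause (¬x5) forces x5 = False.
But (x5) is also a unit clause — contradiction.
Both values of x2 lead to a conflict.
No assignment satisfies every clause.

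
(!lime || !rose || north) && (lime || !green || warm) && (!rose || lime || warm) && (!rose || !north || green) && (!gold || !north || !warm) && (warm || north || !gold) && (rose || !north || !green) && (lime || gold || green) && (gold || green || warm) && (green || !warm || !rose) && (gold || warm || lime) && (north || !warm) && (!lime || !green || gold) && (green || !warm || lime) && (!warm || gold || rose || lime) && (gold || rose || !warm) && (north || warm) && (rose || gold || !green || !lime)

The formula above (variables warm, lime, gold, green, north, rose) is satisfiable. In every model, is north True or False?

Suppose north = false.
Unit clause (!warm) forces warm = false.
Now (warm) is unsatisfied and unit — conflict.
So every satisfying assignment has north = True.

True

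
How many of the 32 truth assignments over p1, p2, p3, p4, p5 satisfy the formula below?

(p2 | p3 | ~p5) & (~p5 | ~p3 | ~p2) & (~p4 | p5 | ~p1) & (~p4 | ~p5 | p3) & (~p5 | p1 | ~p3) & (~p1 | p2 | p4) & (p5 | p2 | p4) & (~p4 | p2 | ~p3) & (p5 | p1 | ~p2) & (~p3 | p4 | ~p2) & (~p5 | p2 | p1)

There are 2^5 = 32 truth assignments over (p1, p2, p3, p4, p5).
Split on p2. With p2 = 1, the clauses containing p2 are satisfied and ~p2 drops from the rest; 3 of the 2^4 = 16 assignments to the other variables satisfy what remains.
With p2 = 0, by the same count on the reduced clause set, 1 assignment works.
(One model: p1=F, p2=F, p3=F, p4=T, p5=F.)
Total: 3 + 1 = 4.

4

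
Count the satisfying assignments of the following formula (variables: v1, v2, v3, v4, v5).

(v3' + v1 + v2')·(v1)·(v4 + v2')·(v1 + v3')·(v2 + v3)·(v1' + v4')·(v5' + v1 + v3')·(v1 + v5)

2

There are 2^5 = 32 truth assignments over (v1, v2, v3, v4, v5).
Split on v1. With v1 = 1, the clauses containing v1 are satisfied and v1' drops from the rest; 2 of the 2^4 = 16 assignments to the other variables satisfy what remains.
With v1 = 0, by the same count on the reduced clause set, 0 assignments work.
(One model: v1=T, v2=F, v3=T, v4=F, v5=F.)
Total: 2 + 0 = 2.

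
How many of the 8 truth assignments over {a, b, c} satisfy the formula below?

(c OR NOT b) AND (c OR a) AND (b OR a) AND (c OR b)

There are 2^3 = 8 truth assignments over (a, b, c).
Check each against the 4 clauses (columns in the order a, b, c):
  F F F  ✗ fails (c OR a)
  F F T  ✗ fails (b OR a)
  F T F  ✗ fails (c OR NOT b)
  F T T  ✓ satisfies all
  T F F  ✗ fails (c OR b)
  T F T  ✓ satisfies all
  T T F  ✗ fails (c OR NOT b)
  T T T  ✓ satisfies all
3 of the 8 rows are models.

3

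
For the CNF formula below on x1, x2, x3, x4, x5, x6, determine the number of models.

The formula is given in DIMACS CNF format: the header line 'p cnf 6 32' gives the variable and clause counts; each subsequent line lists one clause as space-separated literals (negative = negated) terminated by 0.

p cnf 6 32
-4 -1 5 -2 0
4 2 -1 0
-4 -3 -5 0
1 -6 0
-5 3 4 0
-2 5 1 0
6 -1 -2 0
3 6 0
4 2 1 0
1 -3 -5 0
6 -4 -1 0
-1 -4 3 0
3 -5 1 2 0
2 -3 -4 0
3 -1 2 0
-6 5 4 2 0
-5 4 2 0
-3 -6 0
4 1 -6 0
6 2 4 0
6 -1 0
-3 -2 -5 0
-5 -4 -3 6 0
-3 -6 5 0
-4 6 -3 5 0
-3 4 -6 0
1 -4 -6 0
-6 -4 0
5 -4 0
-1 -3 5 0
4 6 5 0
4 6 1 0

There are 2^6 = 64 truth assignments over (x1, x2, x3, x4, x5, x6).
Split on x3. With x3 = True, the clauses containing x3 are satisfied and ¬x3 drops from the rest; 0 of the 2^5 = 32 assignments to the other variables satisfy what remains.
With x3 = False, by the same count on the reduced clause set, 1 assignment works.
Total: 0 + 1 = 1.

1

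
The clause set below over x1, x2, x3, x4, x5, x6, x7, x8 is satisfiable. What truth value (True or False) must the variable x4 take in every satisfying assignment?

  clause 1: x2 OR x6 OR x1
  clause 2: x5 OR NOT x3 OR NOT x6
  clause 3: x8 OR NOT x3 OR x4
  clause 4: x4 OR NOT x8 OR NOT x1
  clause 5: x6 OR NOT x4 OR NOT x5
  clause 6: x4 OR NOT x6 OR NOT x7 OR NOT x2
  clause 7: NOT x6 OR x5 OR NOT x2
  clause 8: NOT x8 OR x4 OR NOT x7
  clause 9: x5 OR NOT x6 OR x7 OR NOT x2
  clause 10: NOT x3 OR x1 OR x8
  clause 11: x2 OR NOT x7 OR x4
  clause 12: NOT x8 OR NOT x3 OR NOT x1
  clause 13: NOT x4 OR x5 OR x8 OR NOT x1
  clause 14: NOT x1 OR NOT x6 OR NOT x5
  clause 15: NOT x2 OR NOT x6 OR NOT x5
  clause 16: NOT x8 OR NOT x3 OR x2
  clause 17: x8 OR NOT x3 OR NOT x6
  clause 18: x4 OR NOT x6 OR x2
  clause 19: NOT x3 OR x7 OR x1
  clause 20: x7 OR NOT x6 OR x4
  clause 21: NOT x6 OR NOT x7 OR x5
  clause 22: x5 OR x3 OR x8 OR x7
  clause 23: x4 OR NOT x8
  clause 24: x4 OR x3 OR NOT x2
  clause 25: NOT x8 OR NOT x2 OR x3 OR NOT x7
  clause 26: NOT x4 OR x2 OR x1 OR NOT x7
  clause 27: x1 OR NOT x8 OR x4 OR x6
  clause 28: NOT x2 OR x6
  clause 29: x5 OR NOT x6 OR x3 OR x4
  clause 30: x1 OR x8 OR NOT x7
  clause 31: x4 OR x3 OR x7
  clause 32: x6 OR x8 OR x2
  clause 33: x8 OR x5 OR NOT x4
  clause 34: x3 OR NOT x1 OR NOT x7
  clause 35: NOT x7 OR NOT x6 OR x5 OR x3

Suppose x4 = false.
The clause (NOT x8) is unit, so x8 = false.
The clause (NOT x3) is unit, so x3 = false.
The clause (NOT x2) is unit, so x2 = false.
The clause (NOT x7) is unit, so x7 = false.
That conflicts with the unit clause (x7).
So every satisfying assignment has x4 = True.

True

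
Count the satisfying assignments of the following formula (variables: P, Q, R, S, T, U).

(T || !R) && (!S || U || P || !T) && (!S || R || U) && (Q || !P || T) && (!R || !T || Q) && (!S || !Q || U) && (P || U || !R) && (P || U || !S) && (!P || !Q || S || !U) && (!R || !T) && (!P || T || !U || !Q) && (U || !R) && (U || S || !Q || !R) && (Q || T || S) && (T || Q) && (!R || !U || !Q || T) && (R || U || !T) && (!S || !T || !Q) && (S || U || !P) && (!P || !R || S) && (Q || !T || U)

8

There are 2^6 = 64 truth assignments over (P, Q, R, S, T, U).
Split on U. With U = true, the clauses containing U are satisfied and !U drops from the rest; 7 of the 2^5 = 32 assignments to the other variables satisfy what remains.
With U = false, by the same count on the reduced clause set, 1 assignment works.
(One model: P=F, Q=F, R=F, S=F, T=T, U=T.)
Total: 7 + 1 = 8.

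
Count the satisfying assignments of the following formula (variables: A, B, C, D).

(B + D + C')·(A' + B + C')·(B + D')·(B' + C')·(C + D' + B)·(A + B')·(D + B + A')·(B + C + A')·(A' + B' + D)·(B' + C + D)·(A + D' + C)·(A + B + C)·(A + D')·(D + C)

There are 2^4 = 16 truth assignments over (A, B, C, D).
Split on A. With A = 1, the clauses containing A are satisfied and A' drops from the rest; 1 of the 2^3 = 8 assignments to the other variables satisfy what remains.
With A = 0, by the same count on the reduced clause set, 0 assignments work.
(One model: A=T, B=T, C=F, D=T.)
Total: 1 + 0 = 1.

1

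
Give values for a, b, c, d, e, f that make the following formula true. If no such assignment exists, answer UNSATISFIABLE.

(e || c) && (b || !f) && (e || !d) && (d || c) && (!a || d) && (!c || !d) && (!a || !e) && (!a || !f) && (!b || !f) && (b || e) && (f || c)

a=false; b=true; c=true; d=false; e=false; f=false

Branch on e: set e = false.
From the singleton clause (c), c = true.
From the singleton clause (!d), d = false.
From the singleton clause (!a), a = false.
From the singleton clause (b), b = true.
From the singleton clause (!f), f = false.
Every clause now holds.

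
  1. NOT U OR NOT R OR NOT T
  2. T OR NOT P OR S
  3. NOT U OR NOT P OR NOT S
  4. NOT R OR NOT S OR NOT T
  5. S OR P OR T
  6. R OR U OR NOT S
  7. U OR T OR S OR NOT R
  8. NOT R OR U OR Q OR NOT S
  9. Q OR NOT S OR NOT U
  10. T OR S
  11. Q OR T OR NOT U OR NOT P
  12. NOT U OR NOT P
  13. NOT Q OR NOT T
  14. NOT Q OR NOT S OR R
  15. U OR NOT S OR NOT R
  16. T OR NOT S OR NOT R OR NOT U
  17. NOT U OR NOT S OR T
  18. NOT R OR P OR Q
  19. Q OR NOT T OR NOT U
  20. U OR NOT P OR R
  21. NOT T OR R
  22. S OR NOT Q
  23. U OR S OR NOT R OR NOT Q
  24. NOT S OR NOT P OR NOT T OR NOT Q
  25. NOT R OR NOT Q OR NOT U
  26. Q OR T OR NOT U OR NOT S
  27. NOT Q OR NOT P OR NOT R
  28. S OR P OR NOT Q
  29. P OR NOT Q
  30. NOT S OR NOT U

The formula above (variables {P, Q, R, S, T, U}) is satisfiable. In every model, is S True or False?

Suppose S = true.
From the singleton clause (NOT U), U = false.
From the singleton clause (R), R = true.
Now (NOT R) is unsatisfied and unit — conflict.
So every satisfying assignment has S = False.

False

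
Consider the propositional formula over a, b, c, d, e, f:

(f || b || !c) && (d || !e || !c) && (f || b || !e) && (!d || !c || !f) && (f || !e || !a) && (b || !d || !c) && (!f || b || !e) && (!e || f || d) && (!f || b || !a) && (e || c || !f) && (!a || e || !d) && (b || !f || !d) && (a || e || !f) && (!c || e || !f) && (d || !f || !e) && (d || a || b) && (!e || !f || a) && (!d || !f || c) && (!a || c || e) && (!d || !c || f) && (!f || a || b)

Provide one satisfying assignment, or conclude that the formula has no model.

Try f = false.
Try b = true.
Try e = false.
Try a = true.
From the singleton clause (!d), d = false.
From the singleton clause (c), c = true.
All clauses are satisfied.

a ↦ true,  b ↦ true,  c ↦ true,  d ↦ false,  e ↦ false,  f ↦ false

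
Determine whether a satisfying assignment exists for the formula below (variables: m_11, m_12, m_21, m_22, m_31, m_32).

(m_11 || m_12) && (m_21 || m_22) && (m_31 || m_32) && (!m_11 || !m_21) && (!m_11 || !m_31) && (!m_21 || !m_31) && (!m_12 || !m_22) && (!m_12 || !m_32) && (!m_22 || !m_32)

Branch on m_11: set m_11 = true.
Unit clause (!m_21) forces m_21 = false.
Unit clause (m_22) forces m_22 = true.
Unit clause (!m_31) forces m_31 = false.
Unit clause (m_32) forces m_32 = true.
Now (!m_32) is unsatisfied and unit — conflict.
Undo m_11 and try m_11 = false.
Unit clause (m_12) forces m_12 = true.
Unit clause (!m_22) forces m_22 = false.
Unit clause (m_21) forces m_21 = true.
Unit clause (!m_31) forces m_31 = false.
Unit clause (m_32) forces m_32 = true.
Now (!m_32) is unsatisfied and unit — conflict.
Either choice for m_11 ends in contradiction.
No assignment satisfies every clause.

No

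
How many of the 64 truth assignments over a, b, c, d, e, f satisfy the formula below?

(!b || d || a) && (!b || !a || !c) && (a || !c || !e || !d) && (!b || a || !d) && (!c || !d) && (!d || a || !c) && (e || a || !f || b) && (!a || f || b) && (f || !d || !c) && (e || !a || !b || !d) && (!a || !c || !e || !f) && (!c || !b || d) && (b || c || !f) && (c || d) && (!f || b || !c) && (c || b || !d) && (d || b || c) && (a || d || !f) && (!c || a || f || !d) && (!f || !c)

4

There are 2^6 = 64 truth assignments over (a, b, c, d, e, f).
Split on f. With f = true, the clauses containing f are satisfied and !f drops from the rest; 1 of the 2^5 = 32 assignments to the other variables satisfy what remains.
With f = false, by the same count on the reduced clause set, 3 assignments work.
(One model: a=F, b=F, c=T, d=F, e=F, f=F.)
Total: 1 + 3 = 4.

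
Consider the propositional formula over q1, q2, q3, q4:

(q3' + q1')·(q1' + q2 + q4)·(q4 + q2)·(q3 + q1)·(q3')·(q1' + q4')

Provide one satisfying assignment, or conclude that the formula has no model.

q1=1, q2=1, q3=0, q4=0

(q3') alone gives q3 = 0.
(q1) alone gives q1 = 1.
(q4') alone gives q4 = 0.
(q2) alone gives q2 = 1.
Every clause now holds.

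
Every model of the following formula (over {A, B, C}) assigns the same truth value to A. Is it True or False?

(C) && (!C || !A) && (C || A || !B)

Suppose A = true.
The clause (C) is unit, so C = true.
That conflicts with the unit clause (!C).
So every satisfying assignment has A = False.

False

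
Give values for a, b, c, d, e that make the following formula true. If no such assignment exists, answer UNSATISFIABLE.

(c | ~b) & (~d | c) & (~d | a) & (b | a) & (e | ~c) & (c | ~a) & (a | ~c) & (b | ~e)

Branch on c: set c = 1.
From the singleton clause (e), e = 1.
From the singleton clause (a), a = 1.
From the singleton clause (b), b = 1.
All clauses hold; d can take either value.

a: 1,  b: 1,  c: 1,  d: 1,  e: 1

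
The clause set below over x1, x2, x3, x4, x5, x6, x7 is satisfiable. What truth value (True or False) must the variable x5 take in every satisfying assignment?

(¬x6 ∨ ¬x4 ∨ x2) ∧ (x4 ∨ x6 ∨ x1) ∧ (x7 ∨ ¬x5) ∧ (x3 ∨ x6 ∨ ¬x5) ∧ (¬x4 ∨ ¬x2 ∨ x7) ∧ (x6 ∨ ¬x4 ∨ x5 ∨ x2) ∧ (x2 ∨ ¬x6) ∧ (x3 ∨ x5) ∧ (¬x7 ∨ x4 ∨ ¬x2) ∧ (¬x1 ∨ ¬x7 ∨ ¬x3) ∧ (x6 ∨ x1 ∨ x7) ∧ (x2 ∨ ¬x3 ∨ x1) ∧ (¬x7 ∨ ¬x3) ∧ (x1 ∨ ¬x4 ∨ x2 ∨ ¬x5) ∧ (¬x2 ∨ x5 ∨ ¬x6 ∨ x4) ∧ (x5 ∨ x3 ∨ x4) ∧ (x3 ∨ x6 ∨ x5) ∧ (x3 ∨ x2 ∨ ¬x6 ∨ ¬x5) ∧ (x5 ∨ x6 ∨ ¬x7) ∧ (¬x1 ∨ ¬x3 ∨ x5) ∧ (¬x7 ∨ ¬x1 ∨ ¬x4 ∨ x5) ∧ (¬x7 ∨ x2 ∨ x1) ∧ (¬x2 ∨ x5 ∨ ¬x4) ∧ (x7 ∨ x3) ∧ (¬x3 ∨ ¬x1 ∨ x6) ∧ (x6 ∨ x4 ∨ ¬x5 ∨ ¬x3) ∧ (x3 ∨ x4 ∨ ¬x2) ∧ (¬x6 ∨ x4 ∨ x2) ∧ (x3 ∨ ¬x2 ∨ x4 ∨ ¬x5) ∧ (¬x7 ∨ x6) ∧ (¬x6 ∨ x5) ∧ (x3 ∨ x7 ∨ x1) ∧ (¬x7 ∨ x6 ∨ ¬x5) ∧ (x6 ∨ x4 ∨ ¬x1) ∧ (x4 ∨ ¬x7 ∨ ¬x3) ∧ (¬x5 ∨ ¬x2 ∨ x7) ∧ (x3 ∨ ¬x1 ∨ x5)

Suppose x5 = False.
Unit clause (x3) forces x3 = True.
Unit clause (¬x7) forces x7 = False.
Unit clause (¬x1) forces x1 = False.
Unit clause (x6) forces x6 = True.
That conflicts with the unit clause (¬x6).
So every satisfying assignment has x5 = True.

True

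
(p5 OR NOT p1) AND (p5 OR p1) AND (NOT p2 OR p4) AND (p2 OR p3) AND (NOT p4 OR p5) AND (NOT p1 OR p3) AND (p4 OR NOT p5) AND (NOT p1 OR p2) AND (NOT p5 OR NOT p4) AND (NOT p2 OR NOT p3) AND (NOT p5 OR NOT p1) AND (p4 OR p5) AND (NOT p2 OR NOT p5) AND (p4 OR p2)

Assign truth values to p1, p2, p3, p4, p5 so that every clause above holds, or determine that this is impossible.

UNSATISFIABLE

Try p5 = true.
From the singleton clause (p4), p4 = true.
That conflicts with the unit clause (NOT p4).
Backtrack on p5: now try p5 = false.
From the singleton clause (NOT p1), p1 = false.
That conflicts with the unit clause (p1).
Neither p5 = true nor p5 = false works.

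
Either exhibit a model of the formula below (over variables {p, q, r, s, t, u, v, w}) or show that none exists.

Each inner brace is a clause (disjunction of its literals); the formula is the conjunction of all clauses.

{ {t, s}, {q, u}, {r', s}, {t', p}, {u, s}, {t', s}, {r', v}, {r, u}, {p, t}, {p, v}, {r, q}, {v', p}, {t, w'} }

Case t = 1:
(p) alone gives p = 1.
(s) alone gives s = 1.
Case q = 1:
Case r = 1:
(v) alone gives v = 1.
Every clause is now satisfied; u, w are unconstrained.

p=1,  q=1,  r=1,  s=1,  t=1,  u=0,  v=1,  w=0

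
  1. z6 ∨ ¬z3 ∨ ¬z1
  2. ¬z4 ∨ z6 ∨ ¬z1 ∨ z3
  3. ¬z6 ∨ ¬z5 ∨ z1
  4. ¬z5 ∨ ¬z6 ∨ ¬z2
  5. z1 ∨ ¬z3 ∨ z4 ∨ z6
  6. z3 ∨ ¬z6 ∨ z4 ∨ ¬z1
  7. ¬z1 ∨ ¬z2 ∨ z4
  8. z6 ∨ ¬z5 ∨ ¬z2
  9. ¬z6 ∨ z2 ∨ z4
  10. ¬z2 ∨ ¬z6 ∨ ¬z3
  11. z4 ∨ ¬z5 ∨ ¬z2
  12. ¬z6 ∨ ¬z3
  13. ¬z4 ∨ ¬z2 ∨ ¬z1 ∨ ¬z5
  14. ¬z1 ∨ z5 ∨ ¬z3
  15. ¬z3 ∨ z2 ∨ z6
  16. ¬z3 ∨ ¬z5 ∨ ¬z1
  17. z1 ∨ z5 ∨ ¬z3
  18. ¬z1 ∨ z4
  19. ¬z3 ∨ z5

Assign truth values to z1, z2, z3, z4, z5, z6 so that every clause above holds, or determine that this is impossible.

Try z6 = True.
From the singleton clause (¬z3), z3 = False.
Try z5 = False.
Try z4 = True.
No clause remains; z1, z2 are free.

z1: True, z2: False, z3: False, z4: True, z5: False, z6: True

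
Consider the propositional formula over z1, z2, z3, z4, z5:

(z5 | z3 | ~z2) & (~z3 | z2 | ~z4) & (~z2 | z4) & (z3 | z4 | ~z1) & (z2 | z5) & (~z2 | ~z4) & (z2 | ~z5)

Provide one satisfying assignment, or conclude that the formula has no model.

Branch on z2: set z2 = 0.
From the singleton clause (z5), z5 = 1.
Now (~z5) is unsatisfied and unit — conflict.
Backtrack on z2: now try z2 = 1.
From the singleton clause (z4), z4 = 1.
Now (~z4) is unsatisfied and unit — conflict.
Either choice for z2 ends in contradiction.

UNSATISFIABLE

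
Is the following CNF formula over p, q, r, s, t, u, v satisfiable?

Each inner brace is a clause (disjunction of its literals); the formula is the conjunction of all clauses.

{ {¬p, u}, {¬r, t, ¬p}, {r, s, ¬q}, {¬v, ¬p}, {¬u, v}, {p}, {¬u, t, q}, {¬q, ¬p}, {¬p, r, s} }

Unsatisfiable

The clause (p) is unit, so p = True.
The clause (u) is unit, so u = True.
The clause (¬v) is unit, so v = False.
But (v) is also a unit clause — contradiction.
No assignment satisfies every clause.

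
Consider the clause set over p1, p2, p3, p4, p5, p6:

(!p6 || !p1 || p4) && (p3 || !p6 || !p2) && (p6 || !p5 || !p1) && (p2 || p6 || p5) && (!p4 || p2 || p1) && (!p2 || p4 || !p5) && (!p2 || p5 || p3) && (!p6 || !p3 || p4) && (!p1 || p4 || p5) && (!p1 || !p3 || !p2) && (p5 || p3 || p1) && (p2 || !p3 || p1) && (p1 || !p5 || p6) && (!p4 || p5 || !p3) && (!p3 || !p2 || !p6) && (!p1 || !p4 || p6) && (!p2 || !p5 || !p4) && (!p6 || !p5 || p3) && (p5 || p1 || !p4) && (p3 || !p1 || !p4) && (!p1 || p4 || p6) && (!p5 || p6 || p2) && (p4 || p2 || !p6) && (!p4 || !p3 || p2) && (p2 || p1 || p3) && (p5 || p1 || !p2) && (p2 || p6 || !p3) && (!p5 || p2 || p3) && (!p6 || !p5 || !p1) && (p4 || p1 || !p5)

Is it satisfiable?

Try p6 = false.
Try p5 = false.
From the singleton clause (p2), p2 = true.
From the singleton clause (p3), p3 = true.
From the singleton clause (!p1), p1 = false.
Now (p1) is unsatisfied and unit — conflict.
So p5 must be the other value — set p5 = true.
From the singleton clause (!p1), p1 = false.
Now (p1) is unsatisfied and unit — conflict.
Both values of p5 lead to a conflict.
So p6 must be the other value — set p6 = true.
Try p1 = false.
Try p3 = true.
From the singleton clause (p4), p4 = true.
From the singleton clause (p2), p2 = true.
Now (!p2) is unsatisfied and unit — conflict.
So p3 must be the other value — set p3 = false.
From the singleton clause (!p2), p2 = false.
Now (p2) is unsatisfied and unit — conflict.
Both values of p3 lead to a conflict.
So p1 must be the other value — set p1 = true.
From the singleton clause (p4), p4 = true.
From the singleton clause (p3), p3 = true.
From the singleton clause (!p2), p2 = false.
Now (p2) is unsatisfied and unit — conflict.
Both values of p1 lead to a conflict.
Both values of p6 lead to a conflict.
No assignment satisfies every clause.

No, unsatisfiable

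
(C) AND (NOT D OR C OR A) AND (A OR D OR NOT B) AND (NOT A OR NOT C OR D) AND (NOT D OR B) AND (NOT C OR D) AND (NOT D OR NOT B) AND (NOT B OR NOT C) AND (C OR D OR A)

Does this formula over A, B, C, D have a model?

The clause (C) is unit, so C = true.
The clause (D) is unit, so D = true.
The clause (B) is unit, so B = true.
But (NOT B) is also a unit clause — contradiction.
No assignment satisfies every clause.

No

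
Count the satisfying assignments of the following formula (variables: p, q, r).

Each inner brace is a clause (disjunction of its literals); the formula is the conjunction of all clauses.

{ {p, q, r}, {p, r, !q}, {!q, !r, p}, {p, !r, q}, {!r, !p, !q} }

3

There are 2^3 = 8 truth assignments over (p, q, r).
Check each against the 5 clauses (columns in the order p, q, r):
  F F F  ✗ fails (p || q || r)
  F F T  ✗ fails (p || !r || q)
  F T F  ✗ fails (p || r || !q)
  F T T  ✗ fails (!q || !r || p)
  T F F  ✓ satisfies all
  T F T  ✓ satisfies all
  T T F  ✓ satisfies all
  T T T  ✗ fails (!r || !p || !q)
3 of the 8 rows are models.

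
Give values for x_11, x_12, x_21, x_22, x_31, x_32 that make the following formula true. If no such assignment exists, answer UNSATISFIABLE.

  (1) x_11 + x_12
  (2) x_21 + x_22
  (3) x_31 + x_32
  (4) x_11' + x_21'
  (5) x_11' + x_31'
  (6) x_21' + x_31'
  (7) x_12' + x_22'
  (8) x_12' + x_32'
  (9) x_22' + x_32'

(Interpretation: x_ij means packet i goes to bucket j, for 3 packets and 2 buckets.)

Try x_11 = 1.
The clause (x_21') is unit, so x_21 = 0.
The clause (x_22) is unit, so x_22 = 1.
The clause (x_31') is unit, so x_31 = 0.
The clause (x_32) is unit, so x_32 = 1.
Now (x_32') is unsatisfied and unit — conflict.
That branch fails; take x_11 = 0 instead.
The clause (x_12) is unit, so x_12 = 1.
The clause (x_22') is unit, so x_22 = 0.
The clause (x_21) is unit, so x_21 = 1.
The clause (x_31') is unit, so x_31 = 0.
The clause (x_32) is unit, so x_32 = 1.
Now (x_32') is unsatisfied and unit — conflict.
Neither x_11 = 1 nor x_11 = 0 works.

UNSATISFIABLE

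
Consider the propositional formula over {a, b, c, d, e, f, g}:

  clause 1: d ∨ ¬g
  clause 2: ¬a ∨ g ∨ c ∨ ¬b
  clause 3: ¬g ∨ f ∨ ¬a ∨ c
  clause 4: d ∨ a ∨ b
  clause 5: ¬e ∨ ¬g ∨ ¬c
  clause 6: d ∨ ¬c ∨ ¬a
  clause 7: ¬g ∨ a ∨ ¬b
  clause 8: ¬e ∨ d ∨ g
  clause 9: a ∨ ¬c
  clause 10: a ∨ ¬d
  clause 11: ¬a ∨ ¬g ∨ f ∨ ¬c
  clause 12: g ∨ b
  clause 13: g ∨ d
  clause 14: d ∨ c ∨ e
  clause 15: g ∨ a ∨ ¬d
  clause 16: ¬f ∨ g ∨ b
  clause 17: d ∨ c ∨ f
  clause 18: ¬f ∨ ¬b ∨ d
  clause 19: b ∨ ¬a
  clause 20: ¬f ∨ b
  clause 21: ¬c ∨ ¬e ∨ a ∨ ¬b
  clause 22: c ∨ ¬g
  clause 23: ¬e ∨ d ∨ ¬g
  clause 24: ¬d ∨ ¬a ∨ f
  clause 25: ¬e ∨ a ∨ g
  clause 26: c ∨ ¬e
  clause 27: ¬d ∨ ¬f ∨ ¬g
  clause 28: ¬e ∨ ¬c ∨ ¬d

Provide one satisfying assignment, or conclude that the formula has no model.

a: True, b: True, c: True, d: True, e: False, f: True, g: False

Try d = True.
From the singleton clause (a), a = True.
From the singleton clause (b), b = True.
From the singleton clause (f), f = True.
From the singleton clause (¬g), g = False.
From the singleton clause (c), c = True.
From the singleton clause (¬e), e = False.
Every clause now holds.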